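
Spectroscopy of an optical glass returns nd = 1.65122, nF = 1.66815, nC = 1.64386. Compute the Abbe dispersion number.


Abbe number formula: Vd = (nd - 1) / (nF - nC)
  nd - 1 = 1.65122 - 1 = 0.65122
  nF - nC = 1.66815 - 1.64386 = 0.02429
  Vd = 0.65122 / 0.02429 = 26.81

26.81


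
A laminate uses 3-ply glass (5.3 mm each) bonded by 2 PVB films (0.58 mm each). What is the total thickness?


Total thickness = glass contribution + PVB contribution
  Glass: 3 * 5.3 = 15.9 mm
  PVB: 2 * 0.58 = 1.16 mm
  Total = 15.9 + 1.16 = 17.06 mm

17.06 mm


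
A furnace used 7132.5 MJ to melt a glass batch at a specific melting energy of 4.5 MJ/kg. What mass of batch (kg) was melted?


Rearrange E = m * s for m:
  m = E / s
  m = 7132.5 / 4.5 = 1585.0 kg

1585.0 kg


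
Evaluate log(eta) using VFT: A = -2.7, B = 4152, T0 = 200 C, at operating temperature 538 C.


VFT equation: log(eta) = A + B / (T - T0)
  T - T0 = 538 - 200 = 338
  B / (T - T0) = 4152 / 338 = 12.284
  log(eta) = -2.7 + 12.284 = 9.584

9.584


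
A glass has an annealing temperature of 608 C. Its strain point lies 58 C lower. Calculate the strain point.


Strain point = annealing point - difference:
  T_strain = 608 - 58 = 550 C

550 C


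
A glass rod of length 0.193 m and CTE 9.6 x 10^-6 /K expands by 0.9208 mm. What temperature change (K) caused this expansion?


Rearrange dL = alpha * L0 * dT for dT:
  dT = dL / (alpha * L0)
  dL (m) = 0.9208 / 1000 = 0.0009208
  dT = 0.0009208 / ((9.6 x 10^-6) * 0.193) = 497.0 K

497.0 K


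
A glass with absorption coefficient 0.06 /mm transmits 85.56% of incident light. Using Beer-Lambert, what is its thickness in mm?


Rearrange T = exp(-alpha * thickness):
  thickness = -ln(T) / alpha
  T = 85.56/100 = 0.8556
  ln(T) = -0.15595
  -ln(T) = 0.15595
  thickness = 0.15595 / 0.06 = 2.6 mm

2.6 mm


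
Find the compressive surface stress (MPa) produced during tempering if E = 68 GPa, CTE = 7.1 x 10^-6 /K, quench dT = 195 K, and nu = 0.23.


Tempering stress: sigma = E * alpha * dT / (1 - nu)
  E (MPa) = 68 * 1000 = 68000
  Numerator = 68000 * (7.1 x 10^-6) * 195 = 94.146
  Denominator = 1 - 0.23 = 0.77
  sigma = 94.146 / 0.77 = 122.3 MPa

122.3 MPa


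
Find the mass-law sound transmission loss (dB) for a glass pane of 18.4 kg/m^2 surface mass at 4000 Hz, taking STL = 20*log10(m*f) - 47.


Mass law: STL = 20 * log10(m * f) - 47
  m * f = 18.4 * 4000 = 73600
  log10(73600) = 4.86688
  STL = 20 * 4.86688 - 47 = 97.3376 - 47 = 50.3 dB

50.3 dB


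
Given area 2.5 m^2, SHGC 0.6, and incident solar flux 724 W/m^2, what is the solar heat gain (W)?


Solar heat gain: Q = Area * SHGC * Irradiance
  Q = 2.5 * 0.6 * 724 = 1086 W

1086 W


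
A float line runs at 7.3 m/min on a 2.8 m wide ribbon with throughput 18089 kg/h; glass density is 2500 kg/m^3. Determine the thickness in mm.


Ribbon cross-section from mass balance:
  Volume rate = throughput / density = 18089 / 2500 = 7.2356 m^3/h
  thickness = volume rate / (speed * 60 * width), i.e.
  thickness = throughput / (60 * speed * width * density) * 1000
  thickness = 18089 / (60 * 7.3 * 2.8 * 2500) * 1000 = 5.9 mm

5.9 mm


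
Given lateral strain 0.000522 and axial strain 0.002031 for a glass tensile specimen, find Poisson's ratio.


Poisson's ratio: nu = lateral strain / axial strain
  nu = 0.000522 / 0.002031 = 0.257

0.257


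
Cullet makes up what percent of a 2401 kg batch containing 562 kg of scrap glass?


Cullet ratio = (cullet mass / total batch mass) * 100
  Ratio = 562 / 2401 * 100 = 23.41%

23.41%


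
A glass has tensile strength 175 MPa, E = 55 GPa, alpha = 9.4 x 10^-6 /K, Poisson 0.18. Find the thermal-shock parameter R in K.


Thermal shock resistance: R = sigma * (1 - nu) / (E * alpha)
  Numerator = 175 * (1 - 0.18) = 143.5
  Denominator = 55 * 1000 * (9.4 x 10^-6) = 0.517
  R = 143.5 / 0.517 = 277.6 K

277.6 K


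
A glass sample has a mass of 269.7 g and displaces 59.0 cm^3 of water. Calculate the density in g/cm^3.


Use the definition of density:
  rho = mass / volume
  rho = 269.7 / 59.0 = 4.571 g/cm^3

4.571 g/cm^3


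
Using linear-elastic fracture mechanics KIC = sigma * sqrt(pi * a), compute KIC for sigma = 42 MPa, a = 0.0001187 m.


Fracture toughness: KIC = sigma * sqrt(pi * a)
  pi * a = pi * 0.0001187 = 0.000372907
  sqrt(pi * a) = 0.019311
  KIC = 42 * 0.019311 = 0.811 MPa*sqrt(m)

0.811 MPa*sqrt(m)


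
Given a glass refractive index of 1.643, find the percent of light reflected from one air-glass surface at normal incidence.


Fresnel reflectance at normal incidence:
  R = ((n - 1)/(n + 1))^2
  (n - 1)/(n + 1) = (1.643 - 1)/(1.643 + 1) = 0.243284
  R = 0.243284^2 = 0.0591871
  R(%) = 0.0591871 * 100 = 5.919%

5.919%


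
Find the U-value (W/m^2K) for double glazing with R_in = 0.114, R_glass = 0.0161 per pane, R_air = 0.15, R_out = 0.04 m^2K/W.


Total thermal resistance (series):
  R_total = R_in + R_glass + R_air + R_glass + R_out
  R_total = 0.114 + 0.0161 + 0.15 + 0.0161 + 0.04 = 0.3362 m^2K/W
U-value = 1 / R_total = 1 / 0.3362 = 2.974 W/m^2K

2.974 W/m^2K


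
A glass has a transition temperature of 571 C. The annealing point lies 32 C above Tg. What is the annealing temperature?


The annealing temperature is Tg plus the offset:
  T_anneal = 571 + 32 = 603 C

603 C


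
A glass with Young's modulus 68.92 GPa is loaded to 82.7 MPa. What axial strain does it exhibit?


Rearrange E = sigma / epsilon:
  epsilon = sigma / E
  E (MPa) = 68.92 * 1000 = 68920
  epsilon = 82.7 / 68920 = 0.0012

0.0012


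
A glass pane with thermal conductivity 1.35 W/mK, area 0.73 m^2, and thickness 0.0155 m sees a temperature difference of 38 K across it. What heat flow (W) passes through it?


Fourier's law: Q = k * A * dT / t
  Q = 1.35 * 0.73 * 38 / 0.0155
  Q = 37.449 / 0.0155 = 2416.1 W

2416.1 W


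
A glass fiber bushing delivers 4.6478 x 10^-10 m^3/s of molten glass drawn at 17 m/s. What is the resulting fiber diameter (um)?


Cross-sectional area from continuity:
  A = Q / v = 4.6478 x 10^-10 / 17 = 2.734 x 10^-11 m^2
Diameter from circular cross-section:
  d = sqrt(4A / pi) * 10^6 (m -> um)
  d = sqrt(4 * 2.734 x 10^-11 / pi) * 10^6 = 5.9 um

5.9 um


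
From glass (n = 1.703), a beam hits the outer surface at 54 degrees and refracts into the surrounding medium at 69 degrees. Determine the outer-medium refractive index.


Apply Snell's law: n1 * sin(theta1) = n2 * sin(theta2)
  n2 = n1 * sin(theta1) / sin(theta2)
  sin(54) = 0.809017
  sin(69) = 0.93358
  n2 = 1.703 * 0.809017 / 0.93358 = 1.4758

1.4758


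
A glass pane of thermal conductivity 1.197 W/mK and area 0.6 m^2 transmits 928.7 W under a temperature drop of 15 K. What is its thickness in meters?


Fourier's law: t = k * A * dT / Q
  t = 1.197 * 0.6 * 15 / 928.7
  t = 10.773 / 928.7 = 0.0116 m

0.0116 m


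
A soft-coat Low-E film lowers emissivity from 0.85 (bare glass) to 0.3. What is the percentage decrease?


Percentage reduction = (1 - coated/uncoated) * 100
  Ratio = 0.3 / 0.85 = 0.3529
  Reduction = (1 - 0.3529) * 100 = 64.7%

64.7%


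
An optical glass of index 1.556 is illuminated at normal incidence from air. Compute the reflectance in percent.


Fresnel reflectance at normal incidence:
  R = ((n - 1)/(n + 1))^2
  (n - 1)/(n + 1) = (1.556 - 1)/(1.556 + 1) = 0.217527
  R = 0.217527^2 = 0.047318
  R(%) = 0.047318 * 100 = 4.732%

4.732%


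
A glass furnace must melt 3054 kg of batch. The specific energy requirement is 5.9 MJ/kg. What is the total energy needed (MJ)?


Total energy = mass * specific energy
  E = 3054 * 5.9 = 18018.6 MJ

18018.6 MJ


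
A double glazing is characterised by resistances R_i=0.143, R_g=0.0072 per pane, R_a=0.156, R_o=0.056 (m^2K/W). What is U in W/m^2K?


Total thermal resistance (series):
  R_total = R_in + R_glass + R_air + R_glass + R_out
  R_total = 0.143 + 0.0072 + 0.156 + 0.0072 + 0.056 = 0.3694 m^2K/W
U-value = 1 / R_total = 1 / 0.3694 = 2.707 W/m^2K

2.707 W/m^2K


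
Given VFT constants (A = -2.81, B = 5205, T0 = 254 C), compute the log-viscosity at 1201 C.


VFT equation: log(eta) = A + B / (T - T0)
  T - T0 = 1201 - 254 = 947
  B / (T - T0) = 5205 / 947 = 5.496
  log(eta) = -2.81 + 5.496 = 2.686

2.686


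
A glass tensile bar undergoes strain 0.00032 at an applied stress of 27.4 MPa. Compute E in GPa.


Young's modulus: E = stress / strain
  E = 27.4 MPa / 0.00032 = 85625 MPa
Convert to GPa: 85625 / 1000 = 85.62 GPa

85.62 GPa


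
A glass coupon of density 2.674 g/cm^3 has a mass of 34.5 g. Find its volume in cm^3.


Rearrange rho = m / V:
  V = m / rho
  V = 34.5 / 2.674 = 12.902 cm^3

12.902 cm^3


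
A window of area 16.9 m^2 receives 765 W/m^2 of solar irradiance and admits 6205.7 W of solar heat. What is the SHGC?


Rearrange Q = Area * SHGC * Irradiance:
  SHGC = Q / (Area * Irradiance)
  SHGC = 6205.7 / (16.9 * 765) = 0.48

0.48


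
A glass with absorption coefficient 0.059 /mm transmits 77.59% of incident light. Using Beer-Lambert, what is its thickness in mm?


Rearrange T = exp(-alpha * thickness):
  thickness = -ln(T) / alpha
  T = 77.59/100 = 0.7759
  ln(T) = -0.25373
  -ln(T) = 0.25373
  thickness = 0.25373 / 0.059 = 4.3 mm

4.3 mm


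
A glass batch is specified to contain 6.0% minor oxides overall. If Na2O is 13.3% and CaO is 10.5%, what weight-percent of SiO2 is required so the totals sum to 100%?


Known pieces sum to 100%:
  SiO2 = 100 - (others + Na2O + CaO)
  SiO2 = 100 - (6.0 + 13.3 + 10.5) = 70.2%

70.2%


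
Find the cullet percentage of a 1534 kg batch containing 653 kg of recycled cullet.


Cullet ratio = (cullet mass / total batch mass) * 100
  Ratio = 653 / 1534 * 100 = 42.57%

42.57%


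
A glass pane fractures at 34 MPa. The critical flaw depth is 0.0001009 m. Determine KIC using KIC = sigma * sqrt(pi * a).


Fracture toughness: KIC = sigma * sqrt(pi * a)
  pi * a = pi * 0.0001009 = 0.000316987
  sqrt(pi * a) = 0.017804
  KIC = 34 * 0.017804 = 0.605 MPa*sqrt(m)

0.605 MPa*sqrt(m)


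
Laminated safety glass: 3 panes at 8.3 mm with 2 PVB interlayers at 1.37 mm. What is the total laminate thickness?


Total thickness = glass contribution + PVB contribution
  Glass: 3 * 8.3 = 24.9 mm
  PVB: 2 * 1.37 = 2.74 mm
  Total = 24.9 + 2.74 = 27.64 mm

27.64 mm


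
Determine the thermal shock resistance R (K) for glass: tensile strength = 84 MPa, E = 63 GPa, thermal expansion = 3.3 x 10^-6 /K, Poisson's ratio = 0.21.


Thermal shock resistance: R = sigma * (1 - nu) / (E * alpha)
  Numerator = 84 * (1 - 0.21) = 66.36
  Denominator = 63 * 1000 * (3.3 x 10^-6) = 0.2079
  R = 66.36 / 0.2079 = 319.2 K

319.2 K


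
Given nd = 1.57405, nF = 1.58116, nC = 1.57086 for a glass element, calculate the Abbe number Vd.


Abbe number formula: Vd = (nd - 1) / (nF - nC)
  nd - 1 = 1.57405 - 1 = 0.57405
  nF - nC = 1.58116 - 1.57086 = 0.0103
  Vd = 0.57405 / 0.0103 = 55.73

55.73


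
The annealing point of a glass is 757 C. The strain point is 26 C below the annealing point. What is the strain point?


Strain point = annealing point - difference:
  T_strain = 757 - 26 = 731 C

731 C


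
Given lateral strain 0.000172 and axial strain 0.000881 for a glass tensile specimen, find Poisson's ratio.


Poisson's ratio: nu = lateral strain / axial strain
  nu = 0.000172 / 0.000881 = 0.1952

0.1952


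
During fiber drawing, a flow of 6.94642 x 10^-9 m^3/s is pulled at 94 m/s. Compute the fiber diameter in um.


Cross-sectional area from continuity:
  A = Q / v = 6.94642 x 10^-9 / 94 = 7.389809 x 10^-11 m^2
Diameter from circular cross-section:
  d = sqrt(4A / pi) * 10^6 (m -> um)
  d = sqrt(4 * 7.389809 x 10^-11 / pi) * 10^6 = 9.7 um

9.7 um


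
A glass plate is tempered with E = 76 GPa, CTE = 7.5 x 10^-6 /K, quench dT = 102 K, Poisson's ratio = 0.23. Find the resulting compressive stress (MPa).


Tempering stress: sigma = E * alpha * dT / (1 - nu)
  E (MPa) = 76 * 1000 = 76000
  Numerator = 76000 * (7.5 x 10^-6) * 102 = 58.14
  Denominator = 1 - 0.23 = 0.77
  sigma = 58.14 / 0.77 = 75.5 MPa

75.5 MPa


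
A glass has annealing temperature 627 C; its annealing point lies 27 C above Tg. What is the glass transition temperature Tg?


Rearrange T_anneal = Tg + offset for Tg:
  Tg = T_anneal - offset = 627 - 27 = 600 C

600 C


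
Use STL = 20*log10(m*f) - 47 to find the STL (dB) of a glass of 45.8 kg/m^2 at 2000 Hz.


Mass law: STL = 20 * log10(m * f) - 47
  m * f = 45.8 * 2000 = 91600
  log10(91600) = 4.9619
  STL = 20 * 4.9619 - 47 = 99.238 - 47 = 52.2 dB

52.2 dB


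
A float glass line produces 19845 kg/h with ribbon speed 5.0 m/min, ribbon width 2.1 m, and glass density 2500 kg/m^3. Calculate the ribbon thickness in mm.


Ribbon cross-section from mass balance:
  Volume rate = throughput / density = 19845 / 2500 = 7.938 m^3/h
  thickness = volume rate / (speed * 60 * width), i.e.
  thickness = throughput / (60 * speed * width * density) * 1000
  thickness = 19845 / (60 * 5.0 * 2.1 * 2500) * 1000 = 12.6 mm

12.6 mm


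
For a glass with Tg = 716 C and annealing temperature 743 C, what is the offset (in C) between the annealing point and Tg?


Offset = T_anneal - Tg:
  offset = 743 - 716 = 27 C

27 C


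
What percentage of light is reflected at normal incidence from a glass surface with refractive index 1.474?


Fresnel reflectance at normal incidence:
  R = ((n - 1)/(n + 1))^2
  (n - 1)/(n + 1) = (1.474 - 1)/(1.474 + 1) = 0.191593
  R = 0.191593^2 = 0.0367079
  R(%) = 0.0367079 * 100 = 3.671%

3.671%


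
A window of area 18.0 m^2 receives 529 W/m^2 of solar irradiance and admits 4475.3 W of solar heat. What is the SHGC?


Rearrange Q = Area * SHGC * Irradiance:
  SHGC = Q / (Area * Irradiance)
  SHGC = 4475.3 / (18.0 * 529) = 0.47

0.47


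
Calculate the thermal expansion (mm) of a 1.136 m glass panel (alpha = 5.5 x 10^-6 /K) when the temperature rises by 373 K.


Thermal expansion formula: dL = alpha * L0 * dT
  dL = (5.5 x 10^-6) * 1.136 * 373 = 0.0023305 m
Convert to mm: 0.0023305 * 1000 = 2.3305 mm

2.3305 mm


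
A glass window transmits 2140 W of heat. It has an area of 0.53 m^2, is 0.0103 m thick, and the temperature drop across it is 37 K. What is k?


Fourier's law rearranged: k = Q * t / (A * dT)
  Numerator = 2140 * 0.0103 = 22.042
  Denominator = 0.53 * 37 = 19.61
  k = 22.042 / 19.61 = 1.124 W/mK

1.124 W/mK


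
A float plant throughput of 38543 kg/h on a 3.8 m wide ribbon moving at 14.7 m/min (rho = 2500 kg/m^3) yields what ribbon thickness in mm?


Ribbon cross-section from mass balance:
  Volume rate = throughput / density = 38543 / 2500 = 15.4172 m^3/h
  thickness = volume rate / (speed * 60 * width), i.e.
  thickness = throughput / (60 * speed * width * density) * 1000
  thickness = 38543 / (60 * 14.7 * 3.8 * 2500) * 1000 = 4.6 mm

4.6 mm


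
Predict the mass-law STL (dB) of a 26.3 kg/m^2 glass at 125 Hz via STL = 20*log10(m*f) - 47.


Mass law: STL = 20 * log10(m * f) - 47
  m * f = 26.3 * 125 = 3287.5
  log10(3287.5) = 3.51687
  STL = 20 * 3.51687 - 47 = 70.3374 - 47 = 23.3 dB

23.3 dB


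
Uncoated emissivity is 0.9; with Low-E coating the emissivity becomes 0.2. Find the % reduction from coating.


Percentage reduction = (1 - coated/uncoated) * 100
  Ratio = 0.2 / 0.9 = 0.2222
  Reduction = (1 - 0.2222) * 100 = 77.8%

77.8%


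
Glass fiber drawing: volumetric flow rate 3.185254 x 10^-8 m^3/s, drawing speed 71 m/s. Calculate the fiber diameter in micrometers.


Cross-sectional area from continuity:
  A = Q / v = 3.185254 x 10^-8 / 71 = 4.486273 x 10^-10 m^2
Diameter from circular cross-section:
  d = sqrt(4A / pi) * 10^6 (m -> um)
  d = sqrt(4 * 4.486273 x 10^-10 / pi) * 10^6 = 23.9 um

23.9 um


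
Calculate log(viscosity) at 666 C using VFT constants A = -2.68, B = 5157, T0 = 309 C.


VFT equation: log(eta) = A + B / (T - T0)
  T - T0 = 666 - 309 = 357
  B / (T - T0) = 5157 / 357 = 14.445
  log(eta) = -2.68 + 14.445 = 11.765

11.765


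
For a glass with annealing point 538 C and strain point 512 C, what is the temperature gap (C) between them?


Gap = T_anneal - T_strain:
  gap = 538 - 512 = 26 C

26 C


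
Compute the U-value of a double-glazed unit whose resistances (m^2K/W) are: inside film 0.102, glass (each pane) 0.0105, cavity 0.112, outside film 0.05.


Total thermal resistance (series):
  R_total = R_in + R_glass + R_air + R_glass + R_out
  R_total = 0.102 + 0.0105 + 0.112 + 0.0105 + 0.05 = 0.285 m^2K/W
U-value = 1 / R_total = 1 / 0.285 = 3.509 W/m^2K

3.509 W/m^2K


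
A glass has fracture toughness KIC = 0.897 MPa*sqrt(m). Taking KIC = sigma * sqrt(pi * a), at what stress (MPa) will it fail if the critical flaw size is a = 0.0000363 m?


Rearrange KIC = sigma * sqrt(pi * a):
  sigma = KIC / sqrt(pi * a)
  sqrt(pi * 0.0000363) = 0.010679
  sigma = 0.897 / 0.010679 = 84.0 MPa

84.0 MPa


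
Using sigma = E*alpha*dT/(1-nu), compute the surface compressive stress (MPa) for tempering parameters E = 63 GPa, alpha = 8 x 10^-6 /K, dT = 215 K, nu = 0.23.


Tempering stress: sigma = E * alpha * dT / (1 - nu)
  E (MPa) = 63 * 1000 = 63000
  Numerator = 63000 * (8 x 10^-6) * 215 = 108.36
  Denominator = 1 - 0.23 = 0.77
  sigma = 108.36 / 0.77 = 140.7 MPa

140.7 MPa


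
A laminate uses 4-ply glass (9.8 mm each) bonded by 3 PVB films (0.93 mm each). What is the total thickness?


Total thickness = glass contribution + PVB contribution
  Glass: 4 * 9.8 = 39.2 mm
  PVB: 3 * 0.93 = 2.79 mm
  Total = 39.2 + 2.79 = 41.99 mm

41.99 mm


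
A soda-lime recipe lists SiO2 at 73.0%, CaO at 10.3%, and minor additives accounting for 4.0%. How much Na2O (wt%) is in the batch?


Pieces sum to 100%:
  Na2O = 100 - (SiO2 + CaO + others)
  Na2O = 100 - (73.0 + 10.3 + 4.0) = 12.7%

12.7%


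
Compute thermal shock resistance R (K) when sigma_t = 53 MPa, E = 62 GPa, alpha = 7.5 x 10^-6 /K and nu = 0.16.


Thermal shock resistance: R = sigma * (1 - nu) / (E * alpha)
  Numerator = 53 * (1 - 0.16) = 44.52
  Denominator = 62 * 1000 * (7.5 x 10^-6) = 0.465
  R = 44.52 / 0.465 = 95.7 K

95.7 K


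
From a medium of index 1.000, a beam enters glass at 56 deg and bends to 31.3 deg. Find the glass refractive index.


Apply Snell's law: n1 * sin(theta1) = n2 * sin(theta2)
  n2 = n1 * sin(theta1) / sin(theta2)
  sin(56) = 0.829038
  sin(31.3) = 0.519519
  n2 = 1.000 * 0.829038 / 0.519519 = 1.5958

1.5958


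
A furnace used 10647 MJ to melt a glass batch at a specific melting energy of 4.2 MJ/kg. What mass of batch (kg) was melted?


Rearrange E = m * s for m:
  m = E / s
  m = 10647 / 4.2 = 2535.0 kg

2535.0 kg


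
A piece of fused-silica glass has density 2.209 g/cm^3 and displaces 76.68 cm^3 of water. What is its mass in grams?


Rearrange rho = m / V:
  m = rho * V
  m = 2.209 * 76.68 = 169.386 g

169.386 g


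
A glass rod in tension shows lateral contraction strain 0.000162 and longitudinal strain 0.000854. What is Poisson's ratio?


Poisson's ratio: nu = lateral strain / axial strain
  nu = 0.000162 / 0.000854 = 0.1897

0.1897


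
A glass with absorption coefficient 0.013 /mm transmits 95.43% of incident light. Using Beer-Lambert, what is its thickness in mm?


Rearrange T = exp(-alpha * thickness):
  thickness = -ln(T) / alpha
  T = 95.43/100 = 0.9543
  ln(T) = -0.04678
  -ln(T) = 0.04678
  thickness = 0.04678 / 0.013 = 3.6 mm

3.6 mm


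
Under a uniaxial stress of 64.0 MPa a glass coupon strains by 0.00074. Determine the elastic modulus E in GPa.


Young's modulus: E = stress / strain
  E = 64.0 MPa / 0.00074 = 86486.49 MPa
Convert to GPa: 86486.49 / 1000 = 86.49 GPa

86.49 GPa


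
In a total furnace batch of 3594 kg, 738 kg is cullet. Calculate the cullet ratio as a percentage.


Cullet ratio = (cullet mass / total batch mass) * 100
  Ratio = 738 / 3594 * 100 = 20.53%

20.53%


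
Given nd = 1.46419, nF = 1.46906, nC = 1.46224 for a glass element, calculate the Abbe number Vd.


Abbe number formula: Vd = (nd - 1) / (nF - nC)
  nd - 1 = 1.46419 - 1 = 0.46419
  nF - nC = 1.46906 - 1.46224 = 0.00682
  Vd = 0.46419 / 0.00682 = 68.06

68.06


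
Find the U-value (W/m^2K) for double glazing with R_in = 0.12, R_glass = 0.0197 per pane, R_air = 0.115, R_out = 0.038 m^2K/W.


Total thermal resistance (series):
  R_total = R_in + R_glass + R_air + R_glass + R_out
  R_total = 0.12 + 0.0197 + 0.115 + 0.0197 + 0.038 = 0.3124 m^2K/W
U-value = 1 / R_total = 1 / 0.3124 = 3.201 W/m^2K

3.201 W/m^2K


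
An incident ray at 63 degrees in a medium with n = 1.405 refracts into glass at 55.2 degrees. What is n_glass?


Apply Snell's law: n1 * sin(theta1) = n2 * sin(theta2)
  n2 = n1 * sin(theta1) / sin(theta2)
  sin(63) = 0.891007
  sin(55.2) = 0.821149
  n2 = 1.405 * 0.891007 / 0.821149 = 1.5245

1.5245


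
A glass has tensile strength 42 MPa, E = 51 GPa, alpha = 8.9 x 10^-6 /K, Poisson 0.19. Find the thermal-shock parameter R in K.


Thermal shock resistance: R = sigma * (1 - nu) / (E * alpha)
  Numerator = 42 * (1 - 0.19) = 34.02
  Denominator = 51 * 1000 * (8.9 x 10^-6) = 0.4539
  R = 34.02 / 0.4539 = 75.0 K

75.0 K


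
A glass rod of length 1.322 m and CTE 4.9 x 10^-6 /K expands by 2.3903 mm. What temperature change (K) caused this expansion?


Rearrange dL = alpha * L0 * dT for dT:
  dT = dL / (alpha * L0)
  dL (m) = 2.3903 / 1000 = 0.0023903
  dT = 0.0023903 / ((4.9 x 10^-6) * 1.322) = 369.0 K

369.0 K


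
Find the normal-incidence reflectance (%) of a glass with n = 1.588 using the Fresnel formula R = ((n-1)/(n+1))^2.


Fresnel reflectance at normal incidence:
  R = ((n - 1)/(n + 1))^2
  (n - 1)/(n + 1) = (1.588 - 1)/(1.588 + 1) = 0.227202
  R = 0.227202^2 = 0.0516207
  R(%) = 0.0516207 * 100 = 5.162%

5.162%


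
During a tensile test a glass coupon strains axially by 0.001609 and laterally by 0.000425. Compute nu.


Poisson's ratio: nu = lateral strain / axial strain
  nu = 0.000425 / 0.001609 = 0.2641

0.2641


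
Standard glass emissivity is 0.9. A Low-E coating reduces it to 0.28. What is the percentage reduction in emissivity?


Percentage reduction = (1 - coated/uncoated) * 100
  Ratio = 0.28 / 0.9 = 0.3111
  Reduction = (1 - 0.3111) * 100 = 68.9%

68.9%


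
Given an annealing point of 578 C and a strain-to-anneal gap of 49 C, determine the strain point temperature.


Strain point = annealing point - difference:
  T_strain = 578 - 49 = 529 C

529 C


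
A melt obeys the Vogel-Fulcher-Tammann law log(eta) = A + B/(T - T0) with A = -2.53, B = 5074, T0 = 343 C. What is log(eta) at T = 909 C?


VFT equation: log(eta) = A + B / (T - T0)
  T - T0 = 909 - 343 = 566
  B / (T - T0) = 5074 / 566 = 8.965
  log(eta) = -2.53 + 8.965 = 6.435

6.435


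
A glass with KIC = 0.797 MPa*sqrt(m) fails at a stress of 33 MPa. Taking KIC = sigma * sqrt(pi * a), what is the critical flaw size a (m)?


Rearrange KIC = sigma * sqrt(pi * a):
  sqrt(pi * a) = KIC / sigma
  sqrt(pi * a) = 0.797 / 33 = 0.024152
  a = (KIC / sigma)^2 / pi
  a = 0.024152^2 / pi = 0.0001857 m

0.0001857 m


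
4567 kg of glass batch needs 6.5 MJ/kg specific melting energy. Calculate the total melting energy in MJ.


Total energy = mass * specific energy
  E = 4567 * 6.5 = 29685.5 MJ

29685.5 MJ


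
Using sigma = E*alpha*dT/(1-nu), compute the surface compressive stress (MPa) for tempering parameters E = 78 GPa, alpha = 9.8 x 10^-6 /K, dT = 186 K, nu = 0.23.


Tempering stress: sigma = E * alpha * dT / (1 - nu)
  E (MPa) = 78 * 1000 = 78000
  Numerator = 78000 * (9.8 x 10^-6) * 186 = 142.1784
  Denominator = 1 - 0.23 = 0.77
  sigma = 142.1784 / 0.77 = 184.6 MPa

184.6 MPa


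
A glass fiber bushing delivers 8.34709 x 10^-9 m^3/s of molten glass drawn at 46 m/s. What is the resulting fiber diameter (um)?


Cross-sectional area from continuity:
  A = Q / v = 8.34709 x 10^-9 / 46 = 1.814585 x 10^-10 m^2
Diameter from circular cross-section:
  d = sqrt(4A / pi) * 10^6 (m -> um)
  d = sqrt(4 * 1.814585 x 10^-10 / pi) * 10^6 = 15.2 um

15.2 um


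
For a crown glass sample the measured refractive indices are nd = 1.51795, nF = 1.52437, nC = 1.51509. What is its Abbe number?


Abbe number formula: Vd = (nd - 1) / (nF - nC)
  nd - 1 = 1.51795 - 1 = 0.51795
  nF - nC = 1.52437 - 1.51509 = 0.00928
  Vd = 0.51795 / 0.00928 = 55.81

55.81


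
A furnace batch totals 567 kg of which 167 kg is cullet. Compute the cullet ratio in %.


Cullet ratio = (cullet mass / total batch mass) * 100
  Ratio = 167 / 567 * 100 = 29.45%

29.45%


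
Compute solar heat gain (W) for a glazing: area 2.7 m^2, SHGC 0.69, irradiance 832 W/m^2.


Solar heat gain: Q = Area * SHGC * Irradiance
  Q = 2.7 * 0.69 * 832 = 1550 W

1550 W


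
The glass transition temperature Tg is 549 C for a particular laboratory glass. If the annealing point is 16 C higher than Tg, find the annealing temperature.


The annealing temperature is Tg plus the offset:
  T_anneal = 549 + 16 = 565 C

565 C


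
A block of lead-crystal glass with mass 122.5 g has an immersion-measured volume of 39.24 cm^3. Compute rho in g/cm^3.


Use the definition of density:
  rho = mass / volume
  rho = 122.5 / 39.24 = 3.122 g/cm^3

3.122 g/cm^3


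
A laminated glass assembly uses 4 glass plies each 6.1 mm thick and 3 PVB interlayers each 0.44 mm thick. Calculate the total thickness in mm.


Total thickness = glass contribution + PVB contribution
  Glass: 4 * 6.1 = 24.4 mm
  PVB: 3 * 0.44 = 1.32 mm
  Total = 24.4 + 1.32 = 25.72 mm

25.72 mm


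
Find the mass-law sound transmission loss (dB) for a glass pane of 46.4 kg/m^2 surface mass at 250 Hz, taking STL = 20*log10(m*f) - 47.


Mass law: STL = 20 * log10(m * f) - 47
  m * f = 46.4 * 250 = 11600
  log10(11600) = 4.06446
  STL = 20 * 4.06446 - 47 = 81.2892 - 47 = 34.3 dB

34.3 dB


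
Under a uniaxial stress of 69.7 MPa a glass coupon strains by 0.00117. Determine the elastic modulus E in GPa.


Young's modulus: E = stress / strain
  E = 69.7 MPa / 0.00117 = 59572.65 MPa
Convert to GPa: 59572.65 / 1000 = 59.57 GPa

59.57 GPa


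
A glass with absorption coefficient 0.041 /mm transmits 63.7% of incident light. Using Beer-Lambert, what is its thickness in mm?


Rearrange T = exp(-alpha * thickness):
  thickness = -ln(T) / alpha
  T = 63.7/100 = 0.637
  ln(T) = -0.45099
  -ln(T) = 0.45099
  thickness = 0.45099 / 0.041 = 11.0 mm

11.0 mm


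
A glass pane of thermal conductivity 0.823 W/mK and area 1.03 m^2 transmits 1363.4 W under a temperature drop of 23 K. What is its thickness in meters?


Fourier's law: t = k * A * dT / Q
  t = 0.823 * 1.03 * 23 / 1363.4
  t = 19.49687 / 1363.4 = 0.0143 m

0.0143 m


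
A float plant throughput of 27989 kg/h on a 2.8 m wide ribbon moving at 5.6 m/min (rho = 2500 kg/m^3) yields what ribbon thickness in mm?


Ribbon cross-section from mass balance:
  Volume rate = throughput / density = 27989 / 2500 = 11.1956 m^3/h
  thickness = volume rate / (speed * 60 * width), i.e.
  thickness = throughput / (60 * speed * width * density) * 1000
  thickness = 27989 / (60 * 5.6 * 2.8 * 2500) * 1000 = 11.9 mm

11.9 mm


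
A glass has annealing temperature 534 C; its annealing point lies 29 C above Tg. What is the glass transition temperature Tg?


Rearrange T_anneal = Tg + offset for Tg:
  Tg = T_anneal - offset = 534 - 29 = 505 C

505 C


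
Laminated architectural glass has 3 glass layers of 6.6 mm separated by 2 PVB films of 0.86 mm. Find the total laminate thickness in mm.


Total thickness = glass contribution + PVB contribution
  Glass: 3 * 6.6 = 19.8 mm
  PVB: 2 * 0.86 = 1.72 mm
  Total = 19.8 + 1.72 = 21.52 mm

21.52 mm


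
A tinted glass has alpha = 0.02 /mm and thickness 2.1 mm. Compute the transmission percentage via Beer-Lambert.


Beer-Lambert law: T = exp(-alpha * thickness)
  exponent = -0.02 * 2.1 = -0.042
  T = exp(-0.042) = 0.9589
  Percentage = 0.9589 * 100 = 95.89%

95.89%


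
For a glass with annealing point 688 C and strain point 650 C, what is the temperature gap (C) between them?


Gap = T_anneal - T_strain:
  gap = 688 - 650 = 38 C

38 C


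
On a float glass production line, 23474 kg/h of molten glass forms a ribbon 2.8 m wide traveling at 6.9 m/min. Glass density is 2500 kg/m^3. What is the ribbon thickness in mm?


Ribbon cross-section from mass balance:
  Volume rate = throughput / density = 23474 / 2500 = 9.3896 m^3/h
  thickness = volume rate / (speed * 60 * width), i.e.
  thickness = throughput / (60 * speed * width * density) * 1000
  thickness = 23474 / (60 * 6.9 * 2.8 * 2500) * 1000 = 8.1 mm

8.1 mm


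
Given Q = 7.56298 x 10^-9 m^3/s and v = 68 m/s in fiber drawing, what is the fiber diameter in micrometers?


Cross-sectional area from continuity:
  A = Q / v = 7.56298 x 10^-9 / 68 = 1.112203 x 10^-10 m^2
Diameter from circular cross-section:
  d = sqrt(4A / pi) * 10^6 (m -> um)
  d = sqrt(4 * 1.112203 x 10^-10 / pi) * 10^6 = 11.9 um

11.9 um


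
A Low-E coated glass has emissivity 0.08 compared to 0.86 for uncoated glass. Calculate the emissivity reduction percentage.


Percentage reduction = (1 - coated/uncoated) * 100
  Ratio = 0.08 / 0.86 = 0.093
  Reduction = (1 - 0.093) * 100 = 90.7%

90.7%


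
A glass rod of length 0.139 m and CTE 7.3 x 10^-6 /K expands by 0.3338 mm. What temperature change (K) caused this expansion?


Rearrange dL = alpha * L0 * dT for dT:
  dT = dL / (alpha * L0)
  dL (m) = 0.3338 / 1000 = 0.0003338
  dT = 0.0003338 / ((7.3 x 10^-6) * 0.139) = 329.0 K

329.0 K


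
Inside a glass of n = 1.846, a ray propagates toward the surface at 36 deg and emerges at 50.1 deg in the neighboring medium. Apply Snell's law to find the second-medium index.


Apply Snell's law: n1 * sin(theta1) = n2 * sin(theta2)
  n2 = n1 * sin(theta1) / sin(theta2)
  sin(36) = 0.587785
  sin(50.1) = 0.767165
  n2 = 1.846 * 0.587785 / 0.767165 = 1.4144

1.4144


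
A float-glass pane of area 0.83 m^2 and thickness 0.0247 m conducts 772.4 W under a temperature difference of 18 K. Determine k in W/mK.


Fourier's law rearranged: k = Q * t / (A * dT)
  Numerator = 772.4 * 0.0247 = 19.07828
  Denominator = 0.83 * 18 = 14.94
  k = 19.07828 / 14.94 = 1.277 W/mK

1.277 W/mK


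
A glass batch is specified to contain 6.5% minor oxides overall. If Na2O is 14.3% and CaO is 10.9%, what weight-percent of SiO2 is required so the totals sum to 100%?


Known pieces sum to 100%:
  SiO2 = 100 - (others + Na2O + CaO)
  SiO2 = 100 - (6.5 + 14.3 + 10.9) = 68.3%

68.3%


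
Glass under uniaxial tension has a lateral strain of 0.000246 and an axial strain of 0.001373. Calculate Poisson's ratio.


Poisson's ratio: nu = lateral strain / axial strain
  nu = 0.000246 / 0.001373 = 0.1792

0.1792


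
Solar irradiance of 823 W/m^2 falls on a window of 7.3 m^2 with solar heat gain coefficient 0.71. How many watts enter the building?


Solar heat gain: Q = Area * SHGC * Irradiance
  Q = 7.3 * 0.71 * 823 = 4265.6 W

4265.6 W


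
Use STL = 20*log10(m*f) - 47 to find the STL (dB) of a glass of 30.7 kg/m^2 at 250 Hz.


Mass law: STL = 20 * log10(m * f) - 47
  m * f = 30.7 * 250 = 7675
  log10(7675) = 3.88508
  STL = 20 * 3.88508 - 47 = 77.7016 - 47 = 30.7 dB

30.7 dB


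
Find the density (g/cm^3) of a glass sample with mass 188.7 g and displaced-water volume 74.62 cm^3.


Use the definition of density:
  rho = mass / volume
  rho = 188.7 / 74.62 = 2.529 g/cm^3

2.529 g/cm^3


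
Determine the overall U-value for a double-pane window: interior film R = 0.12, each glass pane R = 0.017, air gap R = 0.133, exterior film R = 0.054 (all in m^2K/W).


Total thermal resistance (series):
  R_total = R_in + R_glass + R_air + R_glass + R_out
  R_total = 0.12 + 0.017 + 0.133 + 0.017 + 0.054 = 0.341 m^2K/W
U-value = 1 / R_total = 1 / 0.341 = 2.933 W/m^2K

2.933 W/m^2K


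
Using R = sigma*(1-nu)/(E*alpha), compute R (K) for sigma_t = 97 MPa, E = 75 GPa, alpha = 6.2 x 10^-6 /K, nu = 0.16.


Thermal shock resistance: R = sigma * (1 - nu) / (E * alpha)
  Numerator = 97 * (1 - 0.16) = 81.48
  Denominator = 75 * 1000 * (6.2 x 10^-6) = 0.465
  R = 81.48 / 0.465 = 175.2 K

175.2 K


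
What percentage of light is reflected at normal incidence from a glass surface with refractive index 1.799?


Fresnel reflectance at normal incidence:
  R = ((n - 1)/(n + 1))^2
  (n - 1)/(n + 1) = (1.799 - 1)/(1.799 + 1) = 0.285459
  R = 0.285459^2 = 0.0814868
  R(%) = 0.0814868 * 100 = 8.149%

8.149%


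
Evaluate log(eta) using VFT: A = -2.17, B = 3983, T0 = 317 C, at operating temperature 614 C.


VFT equation: log(eta) = A + B / (T - T0)
  T - T0 = 614 - 317 = 297
  B / (T - T0) = 3983 / 297 = 13.411
  log(eta) = -2.17 + 13.411 = 11.241

11.241


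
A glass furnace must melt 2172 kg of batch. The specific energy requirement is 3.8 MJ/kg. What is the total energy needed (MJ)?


Total energy = mass * specific energy
  E = 2172 * 3.8 = 8253.6 MJ

8253.6 MJ


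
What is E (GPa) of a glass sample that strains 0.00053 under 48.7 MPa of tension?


Young's modulus: E = stress / strain
  E = 48.7 MPa / 0.00053 = 91886.79 MPa
Convert to GPa: 91886.79 / 1000 = 91.89 GPa

91.89 GPa


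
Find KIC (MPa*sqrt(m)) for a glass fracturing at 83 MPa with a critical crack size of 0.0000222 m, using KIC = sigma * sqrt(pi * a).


Fracture toughness: KIC = sigma * sqrt(pi * a)
  pi * a = pi * 0.0000222 = 0.000069743
  sqrt(pi * a) = 0.008351
  KIC = 83 * 0.008351 = 0.693 MPa*sqrt(m)

0.693 MPa*sqrt(m)


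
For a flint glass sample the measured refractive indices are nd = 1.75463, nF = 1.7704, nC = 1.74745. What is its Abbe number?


Abbe number formula: Vd = (nd - 1) / (nF - nC)
  nd - 1 = 1.75463 - 1 = 0.75463
  nF - nC = 1.7704 - 1.74745 = 0.02295
  Vd = 0.75463 / 0.02295 = 32.88

32.88


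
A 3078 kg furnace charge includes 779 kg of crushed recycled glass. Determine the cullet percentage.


Cullet ratio = (cullet mass / total batch mass) * 100
  Ratio = 779 / 3078 * 100 = 25.31%

25.31%


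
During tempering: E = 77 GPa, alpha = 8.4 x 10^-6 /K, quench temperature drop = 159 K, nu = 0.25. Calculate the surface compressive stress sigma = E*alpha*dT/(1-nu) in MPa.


Tempering stress: sigma = E * alpha * dT / (1 - nu)
  E (MPa) = 77 * 1000 = 77000
  Numerator = 77000 * (8.4 x 10^-6) * 159 = 102.8412
  Denominator = 1 - 0.25 = 0.75
  sigma = 102.8412 / 0.75 = 137.1 MPa

137.1 MPa


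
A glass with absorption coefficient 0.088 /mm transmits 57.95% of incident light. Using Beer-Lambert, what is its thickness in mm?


Rearrange T = exp(-alpha * thickness):
  thickness = -ln(T) / alpha
  T = 57.95/100 = 0.5795
  ln(T) = -0.54559
  -ln(T) = 0.54559
  thickness = 0.54559 / 0.088 = 6.2 mm

6.2 mm


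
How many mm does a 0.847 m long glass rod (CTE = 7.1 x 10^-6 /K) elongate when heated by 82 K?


Thermal expansion formula: dL = alpha * L0 * dT
  dL = (7.1 x 10^-6) * 0.847 * 82 = 0.00049312 m
Convert to mm: 0.00049312 * 1000 = 0.4931 mm

0.4931 mm


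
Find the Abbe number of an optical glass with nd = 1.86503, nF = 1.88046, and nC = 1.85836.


Abbe number formula: Vd = (nd - 1) / (nF - nC)
  nd - 1 = 1.86503 - 1 = 0.86503
  nF - nC = 1.88046 - 1.85836 = 0.0221
  Vd = 0.86503 / 0.0221 = 39.14

39.14


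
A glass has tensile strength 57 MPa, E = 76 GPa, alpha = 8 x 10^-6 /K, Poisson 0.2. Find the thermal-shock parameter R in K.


Thermal shock resistance: R = sigma * (1 - nu) / (E * alpha)
  Numerator = 57 * (1 - 0.2) = 45.6
  Denominator = 76 * 1000 * (8 x 10^-6) = 0.608
  R = 45.6 / 0.608 = 75.0 K

75.0 K


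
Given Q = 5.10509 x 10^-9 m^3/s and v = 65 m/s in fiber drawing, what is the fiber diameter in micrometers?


Cross-sectional area from continuity:
  A = Q / v = 5.10509 x 10^-9 / 65 = 7.853985 x 10^-11 m^2
Diameter from circular cross-section:
  d = sqrt(4A / pi) * 10^6 (m -> um)
  d = sqrt(4 * 7.853985 x 10^-11 / pi) * 10^6 = 10.0 um

10.0 um


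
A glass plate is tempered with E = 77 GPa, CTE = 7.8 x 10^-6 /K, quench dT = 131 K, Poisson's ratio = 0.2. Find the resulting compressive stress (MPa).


Tempering stress: sigma = E * alpha * dT / (1 - nu)
  E (MPa) = 77 * 1000 = 77000
  Numerator = 77000 * (7.8 x 10^-6) * 131 = 78.6786
  Denominator = 1 - 0.2 = 0.8
  sigma = 78.6786 / 0.8 = 98.3 MPa

98.3 MPa


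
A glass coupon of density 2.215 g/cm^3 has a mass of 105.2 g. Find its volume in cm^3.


Rearrange rho = m / V:
  V = m / rho
  V = 105.2 / 2.215 = 47.494 cm^3

47.494 cm^3


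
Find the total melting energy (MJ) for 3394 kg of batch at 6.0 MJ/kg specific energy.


Total energy = mass * specific energy
  E = 3394 * 6.0 = 20364 MJ

20364 MJ


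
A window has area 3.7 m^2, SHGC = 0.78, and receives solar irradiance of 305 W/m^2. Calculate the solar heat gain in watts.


Solar heat gain: Q = Area * SHGC * Irradiance
  Q = 3.7 * 0.78 * 305 = 880.2 W

880.2 W


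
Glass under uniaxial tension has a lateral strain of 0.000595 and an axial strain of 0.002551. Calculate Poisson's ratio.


Poisson's ratio: nu = lateral strain / axial strain
  nu = 0.000595 / 0.002551 = 0.2332

0.2332


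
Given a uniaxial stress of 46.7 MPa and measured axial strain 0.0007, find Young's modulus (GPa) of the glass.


Young's modulus: E = stress / strain
  E = 46.7 MPa / 0.0007 = 66714.29 MPa
Convert to GPa: 66714.29 / 1000 = 66.71 GPa

66.71 GPa


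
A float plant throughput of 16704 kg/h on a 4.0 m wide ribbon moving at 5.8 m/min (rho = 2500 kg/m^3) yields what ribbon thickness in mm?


Ribbon cross-section from mass balance:
  Volume rate = throughput / density = 16704 / 2500 = 6.6816 m^3/h
  thickness = volume rate / (speed * 60 * width), i.e.
  thickness = throughput / (60 * speed * width * density) * 1000
  thickness = 16704 / (60 * 5.8 * 4.0 * 2500) * 1000 = 4.8 mm

4.8 mm


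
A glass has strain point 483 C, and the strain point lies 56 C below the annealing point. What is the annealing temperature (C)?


T_anneal = T_strain + gap:
  T_anneal = 483 + 56 = 539 C

539 C


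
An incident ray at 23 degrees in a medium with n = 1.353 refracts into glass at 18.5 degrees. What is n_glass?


Apply Snell's law: n1 * sin(theta1) = n2 * sin(theta2)
  n2 = n1 * sin(theta1) / sin(theta2)
  sin(23) = 0.390731
  sin(18.5) = 0.317305
  n2 = 1.353 * 0.390731 / 0.317305 = 1.6661

1.6661


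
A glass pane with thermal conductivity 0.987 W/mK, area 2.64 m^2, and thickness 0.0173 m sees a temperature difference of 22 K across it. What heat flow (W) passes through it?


Fourier's law: Q = k * A * dT / t
  Q = 0.987 * 2.64 * 22 / 0.0173
  Q = 57.32496 / 0.0173 = 3313.6 W

3313.6 W


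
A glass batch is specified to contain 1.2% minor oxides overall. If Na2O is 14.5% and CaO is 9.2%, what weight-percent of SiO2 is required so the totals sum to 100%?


Known pieces sum to 100%:
  SiO2 = 100 - (others + Na2O + CaO)
  SiO2 = 100 - (1.2 + 14.5 + 9.2) = 75.1%

75.1%


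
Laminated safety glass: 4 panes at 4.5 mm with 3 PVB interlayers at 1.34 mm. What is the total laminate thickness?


Total thickness = glass contribution + PVB contribution
  Glass: 4 * 4.5 = 18.0 mm
  PVB: 3 * 1.34 = 4.02 mm
  Total = 18.0 + 4.02 = 22.02 mm

22.02 mm


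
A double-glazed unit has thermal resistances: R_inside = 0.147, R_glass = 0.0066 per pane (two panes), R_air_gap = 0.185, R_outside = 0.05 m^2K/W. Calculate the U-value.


Total thermal resistance (series):
  R_total = R_in + R_glass + R_air + R_glass + R_out
  R_total = 0.147 + 0.0066 + 0.185 + 0.0066 + 0.05 = 0.3952 m^2K/W
U-value = 1 / R_total = 1 / 0.3952 = 2.53 W/m^2K

2.53 W/m^2K


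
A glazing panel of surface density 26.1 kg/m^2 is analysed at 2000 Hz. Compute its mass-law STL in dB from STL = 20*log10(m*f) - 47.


Mass law: STL = 20 * log10(m * f) - 47
  m * f = 26.1 * 2000 = 52200
  log10(52200) = 4.71767
  STL = 20 * 4.71767 - 47 = 94.3534 - 47 = 47.4 dB

47.4 dB
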